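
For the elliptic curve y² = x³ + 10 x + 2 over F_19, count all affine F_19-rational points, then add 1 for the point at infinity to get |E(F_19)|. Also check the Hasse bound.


Affine points = {(2, 7), (2, 12), (4, 7), (4, 12), (5, 5), (5, 14), (7, 4), (7, 15), (8, 9), (8, 10), (9, 2), (9, 17), (10, 0), (12, 8), (12, 11), (13, 7), (13, 12), (14, 6), (14, 13)}; affine count = 19; |E(F_19)| = 20.

Discriminant check: Δ ∝ 4a³ + 27b² = 4·10³ + 27·2² = 4·1000 + 27·4 ≡ 4 (mod 19). Nonzero ⇒ E is nonsingular.
For each x ∈ F_19, compute rhs = x³ + 10·x + 2 mod 19, then count y ∈ F_19 with y² ≡ rhs.
  x = 0: rhs = 2, matching y values: none (0 points).
  x = 1: rhs = 13, matching y values: none (0 points).
  x = 2: rhs = 11, matching y values: 7, 12 (2 points).
  x = 3: rhs = 2, matching y values: none (0 points).
  x = 4: rhs = 11, matching y values: 7, 12 (2 points).
  x = 5: rhs = 6, matching y values: 5, 14 (2 points).
  x = 6: rhs = 12, matching y values: none (0 points).
  x = 7: rhs = 16, matching y values: 4, 15 (2 points).
  x = 8: rhs = 5, matching y values: 9, 10 (2 points).
  x = 9: rhs = 4, matching y values: 2, 17 (2 points).
  x = 10: rhs = 0, matching y values: 0 (1 points).
  x = 11: rhs = 18, matching y values: none (0 points).
  x = 12: rhs = 7, matching y values: 8, 11 (2 points).
  x = 13: rhs = 11, matching y values: 7, 12 (2 points).
  x = 14: rhs = 17, matching y values: 6, 13 (2 points).
  x = 15: rhs = 12, matching y values: none (0 points).
  x = 16: rhs = 2, matching y values: none (0 points).
  x = 17: rhs = 12, matching y values: none (0 points).
  x = 18: rhs = 10, matching y values: none (0 points).
Total affine count: 19.
Full point count |E(F_19)| = 19 + 1 = 20.
Hasse bound: |20 − (19+1)| = |0| = 0 ≤ 2√19 ≈ 8.7178 ✓.


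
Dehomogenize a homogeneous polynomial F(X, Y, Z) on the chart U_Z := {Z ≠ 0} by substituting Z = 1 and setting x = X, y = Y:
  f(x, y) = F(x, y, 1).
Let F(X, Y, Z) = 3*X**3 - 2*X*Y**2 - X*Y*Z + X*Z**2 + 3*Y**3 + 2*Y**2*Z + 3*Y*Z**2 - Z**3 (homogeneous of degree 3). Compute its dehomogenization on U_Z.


f(x, y) = 3*x**3 - 2*x*y**2 - x*y + x + 3*y**3 + 2*y**2 + 3*y - 1

On U_Z we set Z = 1. Each monomial c·X^i·Y^j·Z^k in F becomes c·x^i·y^j·1^k = c·x^i·y^j.
Substituting Z = 1: F(X, Y, 1) = 3*x**3 - 2*x*y**2 - x*y + x + 3*y**3 + 2*y**2 + 3*y - 1.
Note: deg(f) ≤ deg(F) = 3; strict inequality happens when F is divisible by Z (lost terms).


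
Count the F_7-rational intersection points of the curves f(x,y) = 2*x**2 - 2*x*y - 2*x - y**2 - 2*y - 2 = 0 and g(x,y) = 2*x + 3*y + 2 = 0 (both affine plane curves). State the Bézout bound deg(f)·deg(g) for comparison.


Common zeros: {(1, 1), (5, 3)}; count = 2; Bézout bound = 2.

deg(f) = 2, deg(g) = 1, so Bézout bound = 2.
Scan x ∈ F_7. For each x, list the y ∈ F_7 with f(x, y) ≡ 0 and those with g(x, y) ≡ 0 (mod 7); the common zeros in that column are the intersection.
  x = 0: f ≡ 0 at y ∈ ∅; g ≡ 0 at y ∈ {4}; common: ∅.
  x = 1: f ≡ 0 at y ∈ {1, 2}; g ≡ 0 at y ∈ {1}; common: {1}.
  x = 2: f ≡ 0 at y ∈ {2, 6}; g ≡ 0 at y ∈ {5}; common: ∅.
  x = 3: f ≡ 0 at y ∈ ∅; g ≡ 0 at y ∈ {2}; common: ∅.
  x = 4: f ≡ 0 at y ∈ ∅; g ≡ 0 at y ∈ {6}; common: ∅.
  x = 5: f ≡ 0 at y ∈ {3, 6}; g ≡ 0 at y ∈ {3}; common: {3}.
  x = 6: f ≡ 0 at y ∈ {3, 4}; g ≡ 0 at y ∈ {0}; common: ∅.
Collecting: common zeros = {(1, 1), (5, 3)}, so the count is 2.
Comparison with the Bézout bound: 2 ≤ 2 = deg(f)·deg(g), as expected for curves with no common component (the bound is attained).


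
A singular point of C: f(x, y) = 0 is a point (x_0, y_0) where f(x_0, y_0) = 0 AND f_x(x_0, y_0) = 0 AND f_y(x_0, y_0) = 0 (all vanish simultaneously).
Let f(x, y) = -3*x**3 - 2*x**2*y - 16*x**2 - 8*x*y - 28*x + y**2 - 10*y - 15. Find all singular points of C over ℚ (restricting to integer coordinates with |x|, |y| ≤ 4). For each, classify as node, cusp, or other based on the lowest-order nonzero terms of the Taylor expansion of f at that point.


Singular points: {(-2, 1)}; classification: cusp.

Compute partial derivatives:
  f_x = -9*x**2 - 4*x*y - 32*x - 8*y - 28.
  f_y = -2*x**2 - 8*x + 2*y - 10.
Scan x_0 ∈ {−4, ..., 4}. For each x_0, f_y(x_0, y) is a polynomial in y; find its integer roots y ∈ {−4, ..., 4}, then test f_x and f at those candidates.
  x = -4: f_y(-4, y) = 2*y - 10; no integer root y with |y| ≤ 4.
  x = -3: f_y(-3, y) = 2*y - 4; vanishes at y ∈ {2}. (-3, 2): f_x = -5 ≠ 0.
  x = -2: f_y(-2, y) = 2*y - 2; vanishes at y ∈ {1}. (-2, 1): f_x = 0, f = 0 — SINGULAR.
  x = -1: f_y(-1, y) = 2*y - 4; vanishes at y ∈ {2}. (-1, 2): f_x = -13 ≠ 0.
  x = 0: f_y(0, y) = 2*y - 10; no integer root y with |y| ≤ 4.
  x = 1: f_y(1, y) = 2*y - 20; no integer root y with |y| ≤ 4.
  x = 2: f_y(2, y) = 2*y - 34; no integer root y with |y| ≤ 4.
  x = 3: f_y(3, y) = 2*y - 52; no integer root y with |y| ≤ 4.
  x = 4: f_y(4, y) = 2*y - 74; no integer root y with |y| ≤ 4.
Only singular point on the grid: (-2, 1).
Classify: substitute x = -2 + u, y = 1 + v and expand: f = -3*u**3 - 2*u**2*v + v**2.
No constant or linear terms (consistent with a singular point). Quadratic part: v**2. Cubic part: -3*u**3 - 2*u**2*v.
The quadratic part v**2 is a perfect square, so there is a single (double) tangent line v = 0, i.e. y = 1. Restricting the cubic part to that line (v = 0) leaves -3*u**3 ≠ 0, so f is not divisible by v and the branch is v² ≈ 3*u**3 to lowest order — this is a cusp.
Classification: cusp.


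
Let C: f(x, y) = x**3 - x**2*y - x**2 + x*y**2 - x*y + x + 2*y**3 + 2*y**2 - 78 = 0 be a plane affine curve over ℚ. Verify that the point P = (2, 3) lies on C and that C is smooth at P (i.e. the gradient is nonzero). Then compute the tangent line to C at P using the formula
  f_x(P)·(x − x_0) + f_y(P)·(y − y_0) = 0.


Tangent line at P: 3*x + 72*y - 222 = 0.

Step 1: f(2, 3) = 0, so P lies on C.
Step 2: partial derivatives
  f_x(x, y) = 3*x**2 - 2*x*y - 2*x + y**2 - y + 1, f_y(x, y) = -x**2 + 2*x*y - x + 6*y**2 + 4*y.
  f_x(P) = 3, f_y(P) = 72 (gradient nonzero, so P is smooth).
Step 3: tangent line at P: 3·(x − 2) + 72·(y − 3) = 0.
Expanding: 3*x + 72*y - 222 = 0.


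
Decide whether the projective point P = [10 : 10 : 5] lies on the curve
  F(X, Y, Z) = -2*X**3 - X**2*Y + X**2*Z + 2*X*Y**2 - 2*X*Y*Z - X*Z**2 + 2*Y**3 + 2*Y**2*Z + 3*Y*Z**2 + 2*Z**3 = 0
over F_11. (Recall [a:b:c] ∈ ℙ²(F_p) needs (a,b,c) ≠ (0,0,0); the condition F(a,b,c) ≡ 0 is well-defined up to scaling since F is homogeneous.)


F(10,10,5) ≡ 6 (mod 11); P is NOT on the curve.

Evaluate F(10, 10, 5) term-by-term (mod 11).
  -2*X**3 ↦ -2·1000·1·1 = -2000
  -X**2*Y ↦ -1·100·10·1 = -1000
  X**2*Z ↦ 1·100·1·5 = 500
  2*X*Y**2 ↦ 2·10·100·1 = 2000
  -2*X*Y*Z ↦ -2·10·10·5 = -1000
  -X*Z**2 ↦ -1·10·1·25 = -250
  2*Y**3 ↦ 2·1·1000·1 = 2000
  2*Y**2*Z ↦ 2·1·100·5 = 1000
  3*Y*Z**2 ↦ 3·1·10·25 = 750
  2*Z**3 ↦ 2·1·1·125 = 250
Sum: F(10, 10, 5) = (-2000) + (-1000) + (500) + (2000) + (-1000) + (-250) + (2000) + (1000) + (750) + (250) = 2250.
Reducing mod 11: 2250 ≡ 6 (mod 11).
Since F(a, b, c) ≡ 6 ≠ 0 (mod 11), P does NOT lie on the curve.


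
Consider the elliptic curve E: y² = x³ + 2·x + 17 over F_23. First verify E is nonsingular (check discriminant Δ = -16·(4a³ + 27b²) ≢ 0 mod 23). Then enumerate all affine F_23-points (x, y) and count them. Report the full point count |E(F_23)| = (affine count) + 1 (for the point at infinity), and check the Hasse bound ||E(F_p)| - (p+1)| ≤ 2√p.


Affine points = {(2, 11), (2, 12), (3, 2), (3, 21), (7, 11), (7, 12), (8, 4), (8, 19), (10, 5), (10, 18), (11, 6), (11, 17), (13, 3), (13, 20), (14, 11), (14, 12), (15, 8), (15, 15)}; affine count = 18; |E(F_23)| = 19.

Discriminant check: Δ ∝ 4a³ + 27b² = 4·2³ + 27·17² = 4·8 + 27·289 ≡ 15 (mod 23). Nonzero ⇒ E is nonsingular.
For each x ∈ F_23, compute rhs = x³ + 2·x + 17 mod 23, then count y ∈ F_23 with y² ≡ rhs.
  x = 0: rhs = 17, matching y values: none (0 points).
  x = 1: rhs = 20, matching y values: none (0 points).
  x = 2: rhs = 6, matching y values: 11, 12 (2 points).
  x = 3: rhs = 4, matching y values: 2, 21 (2 points).
  x = 4: rhs = 20, matching y values: none (0 points).
  x = 5: rhs = 14, matching y values: none (0 points).
  x = 6: rhs = 15, matching y values: none (0 points).
  x = 7: rhs = 6, matching y values: 11, 12 (2 points).
  x = 8: rhs = 16, matching y values: 4, 19 (2 points).
  x = 9: rhs = 5, matching y values: none (0 points).
  x = 10: rhs = 2, matching y values: 5, 18 (2 points).
  x = 11: rhs = 13, matching y values: 6, 17 (2 points).
  x = 12: rhs = 21, matching y values: none (0 points).
  x = 13: rhs = 9, matching y values: 3, 20 (2 points).
  x = 14: rhs = 6, matching y values: 11, 12 (2 points).
  x = 15: rhs = 18, matching y values: 8, 15 (2 points).
  x = 16: rhs = 5, matching y values: none (0 points).
  x = 17: rhs = 19, matching y values: none (0 points).
  x = 18: rhs = 20, matching y values: none (0 points).
  x = 19: rhs = 14, matching y values: none (0 points).
  x = 20: rhs = 7, matching y values: none (0 points).
  x = 21: rhs = 5, matching y values: none (0 points).
  x = 22: rhs = 14, matching y values: none (0 points).
Total affine count: 18.
Full point count |E(F_23)| = 18 + 1 = 19.
Hasse bound: |19 − (23+1)| = |-5| = 5 ≤ 2√23 ≈ 9.5917 ✓.


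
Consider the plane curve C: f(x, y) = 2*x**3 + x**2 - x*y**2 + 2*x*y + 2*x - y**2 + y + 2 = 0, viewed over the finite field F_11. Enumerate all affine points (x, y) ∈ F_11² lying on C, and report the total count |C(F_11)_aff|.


Affine F_11-points: {(0, 2), (0, 10), (4, 0), (4, 4), (6, 6), (6, 10), (10, 10)}; count = 7.

For each of the 121 pairs (x, y) ∈ F_11², evaluate f(x, y) mod 11. Record the zeros.
  x = 0: [0↦2, 1↦2, 2↦0, 3↦7, 4↦1, 5↦4, 6↦5, 7↦4, 8↦1, 9↦7, 10↦0]  zeros at y ∈ {2, 10}
  x = 1: [0↦7, 1↦8, 2↦5, 3↦9, 4↦9, 5↦5, 6↦8, 7↦7, 8↦2, 9↦4, 10↦2]  zeros at y ∈ ∅
  x = 2: [0↦4, 1↦6, 2↦2, 3↦3, 4↦9, 5↦9, 6↦3, 7↦2, 8↦6, 9↦4, 10↦7]  zeros at y ∈ ∅
  x = 3: [0↦5, 1↦8, 2↦3, 3↦1, 4↦2, 5↦6, 6↦2, 7↦1, 8↦3, 9↦8, 10↦5]  zeros at y ∈ ∅
  x = 4: [0↦0, 1↦4, 2↦9, 3↦4, 4↦0, 5↦8, 6↦6, 7↦5, 8↦5, 9↦6, 10↦8]  zeros at y ∈ {0, 4}
  x = 5: [0↦1, 1↦6, 2↦10, 3↦2, 4↦4, 5↦5, 6↦5, 7↦4, 8↦2, 9↦10, 10↦6]  zeros at y ∈ ∅
  x = 6: [0↦9, 1↦4, 2↦7, 3↦7, 4↦4, 5↦9, 6↦0, 7↦10, 8↦6, 9↦10, 10↦0]  zeros at y ∈ {6, 10}
  x = 7: [0↦3, 1↦10, 2↦1, 3↦9, 4↦1, 5↦10, 6↦3, 7↦2, 8↦7, 9↦7, 10↦2]  zeros at y ∈ ∅
  x = 8: [0↦6, 1↦3, 2↦4, 3↦9, 4↦7, 5↦9, 6↦4, 7↦3, 8↦6, 9↦2, 10↦2]  zeros at y ∈ ∅
  x = 9: [0↦8, 1↦6, 2↦6, 3↦8, 4↦1, 5↦7, 6↦4, 7↦3, 8↦4, 9↦7, 10↦1]  zeros at y ∈ ∅
  x = 10: [0↦10, 1↦9, 2↦8, 3↦7, 4↦6, 5↦5, 6↦4, 7↦3, 8↦2, 9↦1, 10↦0]  zeros at y ∈ {10}
Collecting zeros: affine points = {(0, 2), (0, 10), (4, 0), (4, 4), (6, 6), (6, 10), (10, 10)}.
Total count |C(F_11)_aff| = 7.


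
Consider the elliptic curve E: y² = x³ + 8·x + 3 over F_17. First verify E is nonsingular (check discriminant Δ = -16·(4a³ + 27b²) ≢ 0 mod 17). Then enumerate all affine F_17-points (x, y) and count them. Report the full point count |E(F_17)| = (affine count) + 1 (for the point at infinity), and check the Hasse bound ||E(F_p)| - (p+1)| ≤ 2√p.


Affine points = {(5, 7), (5, 10), (8, 1), (8, 16), (12, 5), (12, 12), (13, 3), (13, 14), (15, 8), (15, 9)}; affine count = 10; |E(F_17)| = 11.

Discriminant check: Δ ∝ 4a³ + 27b² = 4·8³ + 27·3² = 4·512 + 27·9 ≡ 13 (mod 17). Nonzero ⇒ E is nonsingular.
For each x ∈ F_17, compute rhs = x³ + 8·x + 3 mod 17, then count y ∈ F_17 with y² ≡ rhs.
  x = 0: rhs = 3, matching y values: none (0 points).
  x = 1: rhs = 12, matching y values: none (0 points).
  x = 2: rhs = 10, matching y values: none (0 points).
  x = 3: rhs = 3, matching y values: none (0 points).
  x = 4: rhs = 14, matching y values: none (0 points).
  x = 5: rhs = 15, matching y values: 7, 10 (2 points).
  x = 6: rhs = 12, matching y values: none (0 points).
  x = 7: rhs = 11, matching y values: none (0 points).
  x = 8: rhs = 1, matching y values: 1, 16 (2 points).
  x = 9: rhs = 5, matching y values: none (0 points).
  x = 10: rhs = 12, matching y values: none (0 points).
  x = 11: rhs = 11, matching y values: none (0 points).
  x = 12: rhs = 8, matching y values: 5, 12 (2 points).
  x = 13: rhs = 9, matching y values: 3, 14 (2 points).
  x = 14: rhs = 3, matching y values: none (0 points).
  x = 15: rhs = 13, matching y values: 8, 9 (2 points).
  x = 16: rhs = 11, matching y values: none (0 points).
Total affine count: 10.
Full point count |E(F_17)| = 10 + 1 = 11.
Hasse bound: |11 − (17+1)| = |-7| = 7 ≤ 2√17 ≈ 8.2462 ✓.


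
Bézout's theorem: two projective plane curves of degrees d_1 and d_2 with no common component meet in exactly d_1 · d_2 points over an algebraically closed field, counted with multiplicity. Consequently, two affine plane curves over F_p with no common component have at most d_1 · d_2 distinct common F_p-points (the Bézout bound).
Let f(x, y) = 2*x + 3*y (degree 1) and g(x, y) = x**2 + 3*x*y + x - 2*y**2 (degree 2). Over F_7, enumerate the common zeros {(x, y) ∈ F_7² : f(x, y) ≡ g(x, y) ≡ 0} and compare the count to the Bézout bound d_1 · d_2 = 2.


Common zeros: {(0, 0), (3, 5)}; count = 2; Bézout bound = 2.

deg(f) = 1, deg(g) = 2, so Bézout bound = 2.
Scan x ∈ F_7. For each x, list the y ∈ F_7 with f(x, y) ≡ 0 and those with g(x, y) ≡ 0 (mod 7); the common zeros in that column are the intersection.
  x = 0: f ≡ 0 at y ∈ {0}; g ≡ 0 at y ∈ {0}; common: {0}.
  x = 1: f ≡ 0 at y ∈ {4}; g ≡ 0 at y ∈ {2, 3}; common: ∅.
  x = 2: f ≡ 0 at y ∈ {1}; g ≡ 0 at y ∈ {5}; common: ∅.
  x = 3: f ≡ 0 at y ∈ {5}; g ≡ 0 at y ∈ {3, 5}; common: {5}.
  x = 4: f ≡ 0 at y ∈ {2}; g ≡ 0 at y ∈ ∅; common: ∅.
  x = 5: f ≡ 0 at y ∈ {6}; g ≡ 0 at y ∈ ∅; common: ∅.
  x = 6: f ≡ 0 at y ∈ {3}; g ≡ 0 at y ∈ {0, 2}; common: ∅.
Collecting: common zeros = {(0, 0), (3, 5)}, so the count is 2.
Comparison with the Bézout bound: 2 ≤ 2 = deg(f)·deg(g), as expected for curves with no common component (the bound is attained).


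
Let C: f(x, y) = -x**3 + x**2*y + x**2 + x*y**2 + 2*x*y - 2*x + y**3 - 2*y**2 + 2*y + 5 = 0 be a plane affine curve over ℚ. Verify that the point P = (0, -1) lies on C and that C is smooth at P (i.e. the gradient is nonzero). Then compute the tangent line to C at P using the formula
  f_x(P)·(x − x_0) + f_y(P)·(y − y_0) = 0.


Tangent line at P: -3*x + 9*y + 9 = 0.

Step 1: f(0, -1) = 0, so P lies on C.
Step 2: partial derivatives
  f_x(x, y) = -3*x**2 + 2*x*y + 2*x + y**2 + 2*y - 2, f_y(x, y) = x**2 + 2*x*y + 2*x + 3*y**2 - 4*y + 2.
  f_x(P) = -3, f_y(P) = 9 (gradient nonzero, so P is smooth).
Step 3: tangent line at P: -3·(x − 0) + 9·(y − -1) = 0.
Expanding: -3*x + 9*y + 9 = 0.


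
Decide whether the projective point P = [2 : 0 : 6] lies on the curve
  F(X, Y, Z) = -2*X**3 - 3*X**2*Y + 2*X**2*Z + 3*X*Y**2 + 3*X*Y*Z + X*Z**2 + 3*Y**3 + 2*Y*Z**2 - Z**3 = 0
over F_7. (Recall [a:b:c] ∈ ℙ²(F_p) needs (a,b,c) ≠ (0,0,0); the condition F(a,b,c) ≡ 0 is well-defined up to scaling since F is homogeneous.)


F(2,0,6) ≡ 0 (mod 7); P is on the curve.

Evaluate F(2, 0, 6) term-by-term (mod 7).
  -2*X**3 ↦ -2·8·1·1 = -16
  -3*X**2*Y ↦ -3·4·0·1 = 0
  2*X**2*Z ↦ 2·4·1·6 = 48
  3*X*Y**2 ↦ 3·2·0·1 = 0
  3*X*Y*Z ↦ 3·2·0·6 = 0
  X*Z**2 ↦ 1·2·1·36 = 72
  3*Y**3 ↦ 3·1·0·1 = 0
  2*Y*Z**2 ↦ 2·1·0·36 = 0
  -Z**3 ↦ -1·1·1·216 = -216
Sum: F(2, 0, 6) = (-16) + (0) + (48) + (0) + (0) + (72) + (0) + (0) + (-216) = -112.
Reducing mod 7: -112 ≡ 0 (mod 7).
Since F(a, b, c) ≡ 0 (mod 7), P lies on the curve.


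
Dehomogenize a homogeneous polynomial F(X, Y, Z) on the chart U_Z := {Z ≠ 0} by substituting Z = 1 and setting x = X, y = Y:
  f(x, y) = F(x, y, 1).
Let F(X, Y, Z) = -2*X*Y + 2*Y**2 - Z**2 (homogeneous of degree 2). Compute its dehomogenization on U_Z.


f(x, y) = -2*x*y + 2*y**2 - 1

On U_Z we set Z = 1. Each monomial c·X^i·Y^j·Z^k in F becomes c·x^i·y^j·1^k = c·x^i·y^j.
Substituting Z = 1: F(X, Y, 1) = -2*x*y + 2*y**2 - 1.
Note: deg(f) ≤ deg(F) = 2; strict inequality happens when F is divisible by Z (lost terms).


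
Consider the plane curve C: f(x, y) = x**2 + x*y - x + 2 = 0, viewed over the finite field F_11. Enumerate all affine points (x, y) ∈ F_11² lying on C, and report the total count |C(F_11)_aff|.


Affine F_11-points: {(1, 9), (2, 9), (3, 1), (4, 2), (5, 0), (6, 2), (7, 0), (8, 1), (9, 4), (10, 4)}; count = 10.

For each of the 121 pairs (x, y) ∈ F_11², evaluate f(x, y) mod 11. Record the zeros.
  x = 0: [0↦2, 1↦2, 2↦2, 3↦2, 4↦2, 5↦2, 6↦2, 7↦2, 8↦2, 9↦2, 10↦2]  zeros at y ∈ ∅
  x = 1: [0↦2, 1↦3, 2↦4, 3↦5, 4↦6, 5↦7, 6↦8, 7↦9, 8↦10, 9↦0, 10↦1]  zeros at y ∈ {9}
  x = 2: [0↦4, 1↦6, 2↦8, 3↦10, 4↦1, 5↦3, 6↦5, 7↦7, 8↦9, 9↦0, 10↦2]  zeros at y ∈ {9}
  x = 3: [0↦8, 1↦0, 2↦3, 3↦6, 4↦9, 5↦1, 6↦4, 7↦7, 8↦10, 9↦2, 10↦5]  zeros at y ∈ {1}
  x = 4: [0↦3, 1↦7, 2↦0, 3↦4, 4↦8, 5↦1, 6↦5, 7↦9, 8↦2, 9↦6, 10↦10]  zeros at y ∈ {2}
  x = 5: [0↦0, 1↦5, 2↦10, 3↦4, 4↦9, 5↦3, 6↦8, 7↦2, 8↦7, 9↦1, 10↦6]  zeros at y ∈ {0}
  x = 6: [0↦10, 1↦5, 2↦0, 3↦6, 4↦1, 5↦7, 6↦2, 7↦8, 8↦3, 9↦9, 10↦4]  zeros at y ∈ {2}
  x = 7: [0↦0, 1↦7, 2↦3, 3↦10, 4↦6, 5↦2, 6↦9, 7↦5, 8↦1, 9↦8, 10↦4]  zeros at y ∈ {0}
  x = 8: [0↦3, 1↦0, 2↦8, 3↦5, 4↦2, 5↦10, 6↦7, 7↦4, 8↦1, 9↦9, 10↦6]  zeros at y ∈ {1}
  x = 9: [0↦8, 1↦6, 2↦4, 3↦2, 4↦0, 5↦9, 6↦7, 7↦5, 8↦3, 9↦1, 10↦10]  zeros at y ∈ {4}
  x = 10: [0↦4, 1↦3, 2↦2, 3↦1, 4↦0, 5↦10, 6↦9, 7↦8, 8↦7, 9↦6, 10↦5]  zeros at y ∈ {4}
Collecting zeros: affine points = {(1, 9), (2, 9), (3, 1), (4, 2), (5, 0), (6, 2), (7, 0), (8, 1), (9, 4), (10, 4)}.
Total count |C(F_11)_aff| = 10.


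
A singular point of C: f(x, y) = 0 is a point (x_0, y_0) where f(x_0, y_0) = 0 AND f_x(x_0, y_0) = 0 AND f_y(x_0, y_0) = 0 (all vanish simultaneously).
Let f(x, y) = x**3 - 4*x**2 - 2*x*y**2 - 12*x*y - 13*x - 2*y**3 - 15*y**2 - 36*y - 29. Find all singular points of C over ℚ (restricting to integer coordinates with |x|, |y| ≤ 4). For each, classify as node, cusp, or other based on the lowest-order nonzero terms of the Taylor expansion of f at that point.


Singular points: {(1, -3)}; classification: node.

Compute partial derivatives:
  f_x = 3*x**2 - 8*x - 2*y**2 - 12*y - 13.
  f_y = -4*x*y - 12*x - 6*y**2 - 30*y - 36.
Scan x_0 ∈ {−4, ..., 4}. For each x_0, f_y(x_0, y) is a polynomial in y; find its integer roots y ∈ {−4, ..., 4}, then test f_x and f at those candidates.
  x = -4: f_y(-4, y) = -6*y**2 - 14*y + 12; vanishes at y ∈ {-3}. (-4, -3): f_x = 85 ≠ 0.
  x = -3: f_y(-3, y) = -6*y**2 - 18*y; vanishes at y ∈ {-3, 0}. (-3, -3): f_x = 56 ≠ 0; (-3, 0): f_x = 38 ≠ 0.
  x = -2: f_y(-2, y) = -6*y**2 - 22*y - 12; vanishes at y ∈ {-3}. (-2, -3): f_x = 33 ≠ 0.
  x = -1: f_y(-1, y) = -6*y**2 - 26*y - 24; vanishes at y ∈ {-3}. (-1, -3): f_x = 16 ≠ 0.
  x = 0: f_y(0, y) = -6*y**2 - 30*y - 36; vanishes at y ∈ {-3, -2}. (0, -3): f_x = 5 ≠ 0; (0, -2): f_x = 3 ≠ 0.
  x = 1: f_y(1, y) = -6*y**2 - 34*y - 48; vanishes at y ∈ {-3}. (1, -3): f_x = 0, f = 0 — SINGULAR.
  x = 2: f_y(2, y) = -6*y**2 - 38*y - 60; vanishes at y ∈ {-3}. (2, -3): f_x = 1 ≠ 0.
  x = 3: f_y(3, y) = -6*y**2 - 42*y - 72; vanishes at y ∈ {-4, -3}. (3, -4): f_x = 6 ≠ 0; (3, -3): f_x = 8 ≠ 0.
  x = 4: f_y(4, y) = -6*y**2 - 46*y - 84; vanishes at y ∈ {-3}. (4, -3): f_x = 21 ≠ 0.
Only singular point on the grid: (1, -3).
Classify: substitute x = 1 + u, y = -3 + v and expand: f = u**3 - u**2 - 2*u*v**2 - 2*v**3 + v**2.
No constant or linear terms (consistent with a singular point). Quadratic part: -u**2 + v**2. Cubic part: u**3 - 2*u*v**2 - 2*v**3.
The quadratic part v**2 - u**2 = (v − u)(v + u) splits into two distinct linear factors, so there are two distinct tangent lines y − -3 = ±(x − 1) — this is a node (ordinary double point).
Classification: node.


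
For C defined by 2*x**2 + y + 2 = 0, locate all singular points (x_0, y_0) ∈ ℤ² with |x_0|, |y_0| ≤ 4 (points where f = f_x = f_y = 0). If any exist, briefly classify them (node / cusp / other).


No singular points in the scanned grid; C is smooth there.

Compute partial derivatives:
  f_x = 4*x.
  f_y = 1.
f_y = 1 is a nonzero constant, so f_y never vanishes: no point (x, y) can satisfy f = f_x = f_y = 0. In particular no (x, y) ∈ {−4, ..., 4}² is singular; the curve is smooth.


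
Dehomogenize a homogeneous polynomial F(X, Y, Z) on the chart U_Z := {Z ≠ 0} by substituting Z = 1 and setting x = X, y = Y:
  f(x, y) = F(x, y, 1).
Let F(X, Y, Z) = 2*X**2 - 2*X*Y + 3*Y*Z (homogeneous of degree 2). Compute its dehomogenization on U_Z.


f(x, y) = 2*x**2 - 2*x*y + 3*y

On U_Z we set Z = 1. Each monomial c·X^i·Y^j·Z^k in F becomes c·x^i·y^j·1^k = c·x^i·y^j.
Substituting Z = 1: F(X, Y, 1) = 2*x**2 - 2*x*y + 3*y.
Note: deg(f) ≤ deg(F) = 2; strict inequality happens when F is divisible by Z (lost terms).


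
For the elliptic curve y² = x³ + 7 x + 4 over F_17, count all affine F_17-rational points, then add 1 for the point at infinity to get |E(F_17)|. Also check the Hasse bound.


Affine points = {(0, 2), (0, 15), (2, 3), (2, 14), (3, 1), (3, 16), (11, 1), (11, 16), (15, 4), (15, 13), (16, 8), (16, 9)}; affine count = 12; |E(F_17)| = 13.

Discriminant check: Δ ∝ 4a³ + 27b² = 4·7³ + 27·4² = 4·343 + 27·16 ≡ 2 (mod 17). Nonzero ⇒ E is nonsingular.
For each x ∈ F_17, compute rhs = x³ + 7·x + 4 mod 17, then count y ∈ F_17 with y² ≡ rhs.
  x = 0: rhs = 4, matching y values: 2, 15 (2 points).
  x = 1: rhs = 12, matching y values: none (0 points).
  x = 2: rhs = 9, matching y values: 3, 14 (2 points).
  x = 3: rhs = 1, matching y values: 1, 16 (2 points).
  x = 4: rhs = 11, matching y values: none (0 points).
  x = 5: rhs = 11, matching y values: none (0 points).
  x = 6: rhs = 7, matching y values: none (0 points).
  x = 7: rhs = 5, matching y values: none (0 points).
  x = 8: rhs = 11, matching y values: none (0 points).
  x = 9: rhs = 14, matching y values: none (0 points).
  x = 10: rhs = 3, matching y values: none (0 points).
  x = 11: rhs = 1, matching y values: 1, 16 (2 points).
  x = 12: rhs = 14, matching y values: none (0 points).
  x = 13: rhs = 14, matching y values: none (0 points).
  x = 14: rhs = 7, matching y values: none (0 points).
  x = 15: rhs = 16, matching y values: 4, 13 (2 points).
  x = 16: rhs = 13, matching y values: 8, 9 (2 points).
Total affine count: 12.
Full point count |E(F_17)| = 12 + 1 = 13.
Hasse bound: |13 − (17+1)| = |-5| = 5 ≤ 2√17 ≈ 8.2462 ✓.


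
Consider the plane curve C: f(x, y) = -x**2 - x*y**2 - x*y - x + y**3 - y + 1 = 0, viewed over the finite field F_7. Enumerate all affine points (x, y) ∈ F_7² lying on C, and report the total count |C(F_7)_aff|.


Affine F_7-points: {(0, 2)}; count = 1.

For each of the 49 pairs (x, y) ∈ F_7², evaluate f(x, y) mod 7. Record the zeros.
  x = 0: [0↦1, 1↦1, 2↦0, 3↦4, 4↦5, 5↦2, 6↦1]  zeros at y ∈ {2}
  x = 1: [0↦6, 1↦4, 2↦6, 3↦4, 4↦4, 5↦5, 6↦6]  zeros at y ∈ ∅
  x = 2: [0↦2, 1↦5, 2↦3, 3↦2, 4↦1, 5↦6, 6↦2]  zeros at y ∈ ∅
  x = 3: [0↦3, 1↦4, 2↦5, 3↦5, 4↦3, 5↦5, 6↦3]  zeros at y ∈ ∅
  x = 4: [0↦2, 1↦1, 2↦5, 3↦6, 4↦3, 5↦2, 6↦2]  zeros at y ∈ ∅
  x = 5: [0↦6, 1↦3, 2↦3, 3↦5, 4↦1, 5↦4, 6↦6]  zeros at y ∈ ∅
  x = 6: [0↦1, 1↦3, 2↦6, 3↦2, 4↦4, 5↦4, 6↦1]  zeros at y ∈ ∅
Collecting zeros: affine points = {(0, 2)}.
Total count |C(F_7)_aff| = 1.


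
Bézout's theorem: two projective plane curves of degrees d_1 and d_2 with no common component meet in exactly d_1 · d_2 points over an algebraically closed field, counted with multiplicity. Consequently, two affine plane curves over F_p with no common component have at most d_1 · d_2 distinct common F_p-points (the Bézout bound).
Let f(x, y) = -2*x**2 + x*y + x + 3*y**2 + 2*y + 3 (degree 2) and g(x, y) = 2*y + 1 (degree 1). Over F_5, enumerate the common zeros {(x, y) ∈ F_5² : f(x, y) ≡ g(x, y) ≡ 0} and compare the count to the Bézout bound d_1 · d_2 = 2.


Common zeros: {(1, 2), (3, 2)}; count = 2; Bézout bound = 2.

deg(f) = 2, deg(g) = 1, so Bézout bound = 2.
Scan x ∈ F_5. For each x, list the y ∈ F_5 with f(x, y) ≡ 0 and those with g(x, y) ≡ 0 (mod 5); the common zeros in that column are the intersection.
  x = 0: f ≡ 0 at y ∈ ∅; g ≡ 0 at y ∈ {2}; common: ∅.
  x = 1: f ≡ 0 at y ∈ {2}; g ≡ 0 at y ∈ {2}; common: {2}.
  x = 2: f ≡ 0 at y ∈ ∅; g ≡ 0 at y ∈ {2}; common: ∅.
  x = 3: f ≡ 0 at y ∈ {2, 3}; g ≡ 0 at y ∈ {2}; common: {2}.
  x = 4: f ≡ 0 at y ∈ {0, 3}; g ≡ 0 at y ∈ {2}; common: ∅.
Collecting: common zeros = {(1, 2), (3, 2)}, so the count is 2.
Comparison with the Bézout bound: 2 ≤ 2 = deg(f)·deg(g), as expected for curves with no common component (the bound is attained).


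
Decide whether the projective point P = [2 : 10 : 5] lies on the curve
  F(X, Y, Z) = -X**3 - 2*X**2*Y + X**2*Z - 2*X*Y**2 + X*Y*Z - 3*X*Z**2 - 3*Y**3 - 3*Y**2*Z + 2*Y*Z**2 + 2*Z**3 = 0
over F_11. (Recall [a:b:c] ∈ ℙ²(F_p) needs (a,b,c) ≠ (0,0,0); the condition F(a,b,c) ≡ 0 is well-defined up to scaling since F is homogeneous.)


F(2,10,5) ≡ 0 (mod 11); P is on the curve.

Evaluate F(2, 10, 5) term-by-term (mod 11).
  -X**3 ↦ -1·8·1·1 = -8
  -2*X**2*Y ↦ -2·4·10·1 = -80
  X**2*Z ↦ 1·4·1·5 = 20
  -2*X*Y**2 ↦ -2·2·100·1 = -400
  X*Y*Z ↦ 1·2·10·5 = 100
  -3*X*Z**2 ↦ -3·2·1·25 = -150
  -3*Y**3 ↦ -3·1·1000·1 = -3000
  -3*Y**2*Z ↦ -3·1·100·5 = -1500
  2*Y*Z**2 ↦ 2·1·10·25 = 500
  2*Z**3 ↦ 2·1·1·125 = 250
Sum: F(2, 10, 5) = (-8) + (-80) + (20) + (-400) + (100) + (-150) + (-3000) + (-1500) + (500) + (250) = -4268.
Reducing mod 11: -4268 ≡ 0 (mod 11).
Since F(a, b, c) ≡ 0 (mod 11), P lies on the curve.


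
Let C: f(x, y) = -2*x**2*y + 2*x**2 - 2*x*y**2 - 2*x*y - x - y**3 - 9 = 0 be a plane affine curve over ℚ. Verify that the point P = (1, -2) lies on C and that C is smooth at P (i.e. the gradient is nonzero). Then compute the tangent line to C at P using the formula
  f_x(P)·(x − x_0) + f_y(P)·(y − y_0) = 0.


Tangent line at P: 7*x - 8*y - 23 = 0.

Step 1: f(1, -2) = 0, so P lies on C.
Step 2: partial derivatives
  f_x(x, y) = -4*x*y + 4*x - 2*y**2 - 2*y - 1, f_y(x, y) = -2*x**2 - 4*x*y - 2*x - 3*y**2.
  f_x(P) = 7, f_y(P) = -8 (gradient nonzero, so P is smooth).
Step 3: tangent line at P: 7·(x − 1) + -8·(y − -2) = 0.
Expanding: 7*x - 8*y - 23 = 0.


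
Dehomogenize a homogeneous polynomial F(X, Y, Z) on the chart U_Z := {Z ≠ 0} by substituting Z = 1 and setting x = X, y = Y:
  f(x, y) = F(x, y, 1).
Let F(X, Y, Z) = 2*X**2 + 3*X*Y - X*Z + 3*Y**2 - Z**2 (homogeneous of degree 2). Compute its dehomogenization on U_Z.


f(x, y) = 2*x**2 + 3*x*y - x + 3*y**2 - 1

On U_Z we set Z = 1. Each monomial c·X^i·Y^j·Z^k in F becomes c·x^i·y^j·1^k = c·x^i·y^j.
Substituting Z = 1: F(X, Y, 1) = 2*x**2 + 3*x*y - x + 3*y**2 - 1.
Note: deg(f) ≤ deg(F) = 2; strict inequality happens when F is divisible by Z (lost terms).


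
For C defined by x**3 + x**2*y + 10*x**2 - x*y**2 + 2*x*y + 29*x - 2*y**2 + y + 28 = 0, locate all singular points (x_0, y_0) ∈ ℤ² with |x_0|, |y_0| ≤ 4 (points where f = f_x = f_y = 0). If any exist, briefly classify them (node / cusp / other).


Singular points: {(-3, -2)}; classification: node.

Compute partial derivatives:
  f_x = 3*x**2 + 2*x*y + 20*x - y**2 + 2*y + 29.
  f_y = x**2 - 2*x*y + 2*x - 4*y + 1.
Scan x_0 ∈ {−4, ..., 4}. For each x_0, f_y(x_0, y) is a polynomial in y; find its integer roots y ∈ {−4, ..., 4}, then test f_x and f at those candidates.
  x = -4: f_y(-4, y) = 4*y + 9; no integer root y with |y| ≤ 4.
  x = -3: f_y(-3, y) = 2*y + 4; vanishes at y ∈ {-2}. (-3, -2): f_x = 0, f = 0 — SINGULAR.
  x = -2: f_y(-2, y) = 1; no integer root y with |y| ≤ 4.
  x = -1: f_y(-1, y) = -2*y; vanishes at y ∈ {0}. (-1, 0): f_x = 12 ≠ 0.
  x = 0: f_y(0, y) = 1 - 4*y; no integer root y with |y| ≤ 4.
  x = 1: f_y(1, y) = 4 - 6*y; no integer root y with |y| ≤ 4.
  x = 2: f_y(2, y) = 9 - 8*y; no integer root y with |y| ≤ 4.
  x = 3: f_y(3, y) = 16 - 10*y; no integer root y with |y| ≤ 4.
  x = 4: f_y(4, y) = 25 - 12*y; no integer root y with |y| ≤ 4.
Only singular point on the grid: (-3, -2).
Classify: substitute x = -3 + u, y = -2 + v and expand: f = u**3 + u**2*v - u**2 - u*v**2 + v**2.
No constant or linear terms (consistent with a singular point). Quadratic part: -u**2 + v**2. Cubic part: u**3 + u**2*v - u*v**2.
The quadratic part v**2 - u**2 = (v − u)(v + u) splits into two distinct linear factors, so there are two distinct tangent lines y − -2 = ±(x − -3) — this is a node (ordinary double point).
Classification: node.


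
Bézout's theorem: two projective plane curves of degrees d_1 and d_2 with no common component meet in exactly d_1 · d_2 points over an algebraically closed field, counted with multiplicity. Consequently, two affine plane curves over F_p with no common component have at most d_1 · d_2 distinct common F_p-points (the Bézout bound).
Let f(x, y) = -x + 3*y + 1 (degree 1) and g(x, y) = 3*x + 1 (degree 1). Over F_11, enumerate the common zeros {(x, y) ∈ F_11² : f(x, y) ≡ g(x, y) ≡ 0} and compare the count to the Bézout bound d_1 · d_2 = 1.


Common zeros: {(7, 2)}; count = 1; Bézout bound = 1.

deg(f) = 1, deg(g) = 1, so Bézout bound = 1.
Scan x ∈ F_11. For each x, list the y ∈ F_11 with f(x, y) ≡ 0 and those with g(x, y) ≡ 0 (mod 11); the common zeros in that column are the intersection.
  x = 0: f ≡ 0 at y ∈ {7}; g ≡ 0 at y ∈ ∅; common: ∅.
  x = 1: f ≡ 0 at y ∈ {0}; g ≡ 0 at y ∈ ∅; common: ∅.
  x = 2: f ≡ 0 at y ∈ {4}; g ≡ 0 at y ∈ ∅; common: ∅.
  x = 3: f ≡ 0 at y ∈ {8}; g ≡ 0 at y ∈ ∅; common: ∅.
  x = 4: f ≡ 0 at y ∈ {1}; g ≡ 0 at y ∈ ∅; common: ∅.
  x = 5: f ≡ 0 at y ∈ {5}; g ≡ 0 at y ∈ ∅; common: ∅.
  x = 6: f ≡ 0 at y ∈ {9}; g ≡ 0 at y ∈ ∅; common: ∅.
  x = 7: f ≡ 0 at y ∈ {2}; g ≡ 0 at y ∈ {0, 1, 2, 3, 4, 5, 6, 7, 8, 9, 10}; common: {2}.
  x = 8: f ≡ 0 at y ∈ {6}; g ≡ 0 at y ∈ ∅; common: ∅.
  x = 9: f ≡ 0 at y ∈ {10}; g ≡ 0 at y ∈ ∅; common: ∅.
  x = 10: f ≡ 0 at y ∈ {3}; g ≡ 0 at y ∈ ∅; common: ∅.
Collecting: common zeros = {(7, 2)}, so the count is 1.
Comparison with the Bézout bound: 1 ≤ 1 = deg(f)·deg(g), as expected for curves with no common component (the bound is attained).


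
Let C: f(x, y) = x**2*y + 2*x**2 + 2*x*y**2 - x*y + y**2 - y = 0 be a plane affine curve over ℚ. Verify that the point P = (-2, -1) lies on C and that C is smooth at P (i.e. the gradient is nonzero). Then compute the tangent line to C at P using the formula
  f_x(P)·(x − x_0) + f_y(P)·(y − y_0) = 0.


Tangent line at P: -x + 11*y + 9 = 0.

Step 1: f(-2, -1) = 0, so P lies on C.
Step 2: partial derivatives
  f_x(x, y) = 2*x*y + 4*x + 2*y**2 - y, f_y(x, y) = x**2 + 4*x*y - x + 2*y - 1.
  f_x(P) = -1, f_y(P) = 11 (gradient nonzero, so P is smooth).
Step 3: tangent line at P: -1·(x − -2) + 11·(y − -1) = 0.
Expanding: -x + 11*y + 9 = 0.


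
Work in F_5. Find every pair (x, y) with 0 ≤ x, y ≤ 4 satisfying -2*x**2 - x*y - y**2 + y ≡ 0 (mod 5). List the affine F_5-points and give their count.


Affine F_5-points: {(0, 0), (0, 1), (2, 1), (2, 3), (4, 3), (4, 4)}; count = 6.

For each of the 25 pairs (x, y) ∈ F_5², evaluate f(x, y) mod 5. Record the zeros.
  x = 0: [0↦0, 1↦0, 2↦3, 3↦4, 4↦3]  zeros at y ∈ {0, 1}
  x = 1: [0↦3, 1↦2, 2↦4, 3↦4, 4↦2]  zeros at y ∈ ∅
  x = 2: [0↦2, 1↦0, 2↦1, 3↦0, 4↦2]  zeros at y ∈ {1, 3}
  x = 3: [0↦2, 1↦4, 2↦4, 3↦2, 4↦3]  zeros at y ∈ ∅
  x = 4: [0↦3, 1↦4, 2↦3, 3↦0, 4↦0]  zeros at y ∈ {3, 4}
Collecting zeros: affine points = {(0, 0), (0, 1), (2, 1), (2, 3), (4, 3), (4, 4)}.
Total count |C(F_5)_aff| = 6.


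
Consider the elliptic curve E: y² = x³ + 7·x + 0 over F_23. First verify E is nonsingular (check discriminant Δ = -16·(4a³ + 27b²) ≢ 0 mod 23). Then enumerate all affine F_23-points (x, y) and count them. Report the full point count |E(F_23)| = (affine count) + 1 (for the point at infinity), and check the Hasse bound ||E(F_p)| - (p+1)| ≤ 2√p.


Affine points = {(0, 0), (1, 10), (1, 13), (3, 5), (3, 18), (4, 0), (7, 1), (7, 22), (8, 4), (8, 19), (10, 9), (10, 14), (12, 8), (12, 15), (14, 6), (14, 17), (17, 8), (17, 15), (18, 1), (18, 22), (19, 0), (21, 1), (21, 22)}; affine count = 23; |E(F_23)| = 24.

Discriminant check: Δ ∝ 4a³ + 27b² = 4·7³ + 27·0² = 4·343 + 27·0 ≡ 15 (mod 23). Nonzero ⇒ E is nonsingular.
For each x ∈ F_23, compute rhs = x³ + 7·x + 0 mod 23, then count y ∈ F_23 with y² ≡ rhs.
  x = 0: rhs = 0, matching y values: 0 (1 points).
  x = 1: rhs = 8, matching y values: 10, 13 (2 points).
  x = 2: rhs = 22, matching y values: none (0 points).
  x = 3: rhs = 2, matching y values: 5, 18 (2 points).
  x = 4: rhs = 0, matching y values: 0 (1 points).
  x = 5: rhs = 22, matching y values: none (0 points).
  x = 6: rhs = 5, matching y values: none (0 points).
  x = 7: rhs = 1, matching y values: 1, 22 (2 points).
  x = 8: rhs = 16, matching y values: 4, 19 (2 points).
  x = 9: rhs = 10, matching y values: none (0 points).
  x = 10: rhs = 12, matching y values: 9, 14 (2 points).
  x = 11: rhs = 5, matching y values: none (0 points).
  x = 12: rhs = 18, matching y values: 8, 15 (2 points).
  x = 13: rhs = 11, matching y values: none (0 points).
  x = 14: rhs = 13, matching y values: 6, 17 (2 points).
  x = 15: rhs = 7, matching y values: none (0 points).
  x = 16: rhs = 22, matching y values: none (0 points).
  x = 17: rhs = 18, matching y values: 8, 15 (2 points).
  x = 18: rhs = 1, matching y values: 1, 22 (2 points).
  x = 19: rhs = 0, matching y values: 0 (1 points).
  x = 20: rhs = 21, matching y values: none (0 points).
  x = 21: rhs = 1, matching y values: 1, 22 (2 points).
  x = 22: rhs = 15, matching y values: none (0 points).
Total affine count: 23.
Full point count |E(F_23)| = 23 + 1 = 24.
Hasse bound: |24 − (23+1)| = |0| = 0 ≤ 2√23 ≈ 9.5917 ✓.


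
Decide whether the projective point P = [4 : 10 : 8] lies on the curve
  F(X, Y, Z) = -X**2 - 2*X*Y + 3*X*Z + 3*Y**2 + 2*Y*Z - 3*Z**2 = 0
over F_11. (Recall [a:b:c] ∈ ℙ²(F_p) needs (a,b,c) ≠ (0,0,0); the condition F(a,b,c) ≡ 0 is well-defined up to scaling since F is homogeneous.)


F(4,10,8) ≡ 4 (mod 11); P is NOT on the curve.

Evaluate F(4, 10, 8) term-by-term (mod 11).
  -X**2 ↦ -1·16·1·1 = -16
  -2*X*Y ↦ -2·4·10·1 = -80
  3*X*Z ↦ 3·4·1·8 = 96
  3*Y**2 ↦ 3·1·100·1 = 300
  2*Y*Z ↦ 2·1·10·8 = 160
  -3*Z**2 ↦ -3·1·1·64 = -192
Sum: F(4, 10, 8) = (-16) + (-80) + (96) + (300) + (160) + (-192) = 268.
Reducing mod 11: 268 ≡ 4 (mod 11).
Since F(a, b, c) ≡ 4 ≠ 0 (mod 11), P does NOT lie on the curve.


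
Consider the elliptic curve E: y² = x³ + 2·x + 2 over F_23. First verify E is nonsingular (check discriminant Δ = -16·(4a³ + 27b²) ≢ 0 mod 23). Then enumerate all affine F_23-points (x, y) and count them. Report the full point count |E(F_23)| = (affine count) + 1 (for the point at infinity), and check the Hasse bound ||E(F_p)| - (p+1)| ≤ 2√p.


Affine points = {(0, 5), (0, 18), (3, 9), (3, 14), (6, 0), (8, 1), (8, 22), (9, 6), (9, 17), (12, 11), (12, 12), (15, 7), (15, 16), (16, 6), (16, 17), (17, 2), (17, 21), (21, 6), (21, 17)}; affine count = 19; |E(F_23)| = 20.

Discriminant check: Δ ∝ 4a³ + 27b² = 4·2³ + 27·2² = 4·8 + 27·4 ≡ 2 (mod 23). Nonzero ⇒ E is nonsingular.
For each x ∈ F_23, compute rhs = x³ + 2·x + 2 mod 23, then count y ∈ F_23 with y² ≡ rhs.
  x = 0: rhs = 2, matching y values: 5, 18 (2 points).
  x = 1: rhs = 5, matching y values: none (0 points).
  x = 2: rhs = 14, matching y values: none (0 points).
  x = 3: rhs = 12, matching y values: 9, 14 (2 points).
  x = 4: rhs = 5, matching y values: none (0 points).
  x = 5: rhs = 22, matching y values: none (0 points).
  x = 6: rhs = 0, matching y values: 0 (1 points).
  x = 7: rhs = 14, matching y values: none (0 points).
  x = 8: rhs = 1, matching y values: 1, 22 (2 points).
  x = 9: rhs = 13, matching y values: 6, 17 (2 points).
  x = 10: rhs = 10, matching y values: none (0 points).
  x = 11: rhs = 21, matching y values: none (0 points).
  x = 12: rhs = 6, matching y values: 11, 12 (2 points).
  x = 13: rhs = 17, matching y values: none (0 points).
  x = 14: rhs = 14, matching y values: none (0 points).
  x = 15: rhs = 3, matching y values: 7, 16 (2 points).
  x = 16: rhs = 13, matching y values: 6, 17 (2 points).
  x = 17: rhs = 4, matching y values: 2, 21 (2 points).
  x = 18: rhs = 5, matching y values: none (0 points).
  x = 19: rhs = 22, matching y values: none (0 points).
  x = 20: rhs = 15, matching y values: none (0 points).
  x = 21: rhs = 13, matching y values: 6, 17 (2 points).
  x = 22: rhs = 22, matching y values: none (0 points).
Total affine count: 19.
Full point count |E(F_23)| = 19 + 1 = 20.
Hasse bound: |20 − (23+1)| = |-4| = 4 ≤ 2√23 ≈ 9.5917 ✓.


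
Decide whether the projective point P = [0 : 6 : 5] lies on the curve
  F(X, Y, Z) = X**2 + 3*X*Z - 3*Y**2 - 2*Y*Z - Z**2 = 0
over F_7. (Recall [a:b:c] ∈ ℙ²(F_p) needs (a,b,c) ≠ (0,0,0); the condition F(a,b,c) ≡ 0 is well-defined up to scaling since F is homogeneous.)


F(0,6,5) ≡ 3 (mod 7); P is NOT on the curve.

Evaluate F(0, 6, 5) term-by-term (mod 7).
  X**2 ↦ 1·0·1·1 = 0
  3*X*Z ↦ 3·0·1·5 = 0
  -3*Y**2 ↦ -3·1·36·1 = -108
  -2*Y*Z ↦ -2·1·6·5 = -60
  -Z**2 ↦ -1·1·1·25 = -25
Sum: F(0, 6, 5) = (0) + (0) + (-108) + (-60) + (-25) = -193.
Reducing mod 7: -193 ≡ 3 (mod 7).
Since F(a, b, c) ≡ 3 ≠ 0 (mod 7), P does NOT lie on the curve.


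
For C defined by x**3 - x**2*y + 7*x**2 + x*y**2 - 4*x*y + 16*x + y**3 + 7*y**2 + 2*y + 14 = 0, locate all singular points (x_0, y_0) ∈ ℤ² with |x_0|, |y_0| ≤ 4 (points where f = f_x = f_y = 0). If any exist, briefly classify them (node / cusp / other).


Singular points: {(-3, -1)}; classification: node.

Compute partial derivatives:
  f_x = 3*x**2 - 2*x*y + 14*x + y**2 - 4*y + 16.
  f_y = -x**2 + 2*x*y - 4*x + 3*y**2 + 14*y + 2.
Scan x_0 ∈ {−4, ..., 4}. For each x_0, f_y(x_0, y) is a polynomial in y; find its integer roots y ∈ {−4, ..., 4}, then test f_x and f at those candidates.
  x = -4: f_y(-4, y) = 3*y**2 + 6*y + 2; no integer root y with |y| ≤ 4.
  x = -3: f_y(-3, y) = 3*y**2 + 8*y + 5; vanishes at y ∈ {-1}. (-3, -1): f_x = 0, f = 0 — SINGULAR.
  x = -2: f_y(-2, y) = 3*y**2 + 10*y + 6; no integer root y with |y| ≤ 4.
  x = -1: f_y(-1, y) = 3*y**2 + 12*y + 5; no integer root y with |y| ≤ 4.
  x = 0: f_y(0, y) = 3*y**2 + 14*y + 2; no integer root y with |y| ≤ 4.
  x = 1: f_y(1, y) = 3*y**2 + 16*y - 3; no integer root y with |y| ≤ 4.
  x = 2: f_y(2, y) = 3*y**2 + 18*y - 10; no integer root y with |y| ≤ 4.
  x = 3: f_y(3, y) = 3*y**2 + 20*y - 19; no integer root y with |y| ≤ 4.
  x = 4: f_y(4, y) = 3*y**2 + 22*y - 30; no integer root y with |y| ≤ 4.
Only singular point on the grid: (-3, -1).
Classify: substitute x = -3 + u, y = -1 + v and expand: f = u**3 - u**2*v - u**2 + u*v**2 + v**3 + v**2.
No constant or linear terms (consistent with a singular point). Quadratic part: -u**2 + v**2. Cubic part: u**3 - u**2*v + u*v**2 + v**3.
The quadratic part v**2 - u**2 = (v − u)(v + u) splits into two distinct linear factors, so there are two distinct tangent lines y − -1 = ±(x − -3) — this is a node (ordinary double point).
Classification: node.
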